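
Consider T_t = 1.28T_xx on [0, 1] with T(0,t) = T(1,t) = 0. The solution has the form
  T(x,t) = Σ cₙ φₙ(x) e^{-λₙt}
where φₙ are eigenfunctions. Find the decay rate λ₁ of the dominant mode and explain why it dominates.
Eigenvalues: λₙ = 1.28n²π².
First three modes:
  n=1: λ₁ = 1.28π² ≈ 12.633
  n=2: λ₂ = 5.12π² ≈ 50.532 (4× faster decay)
  n=3: λ₃ = 11.52π² ≈ 113.698 (9× faster decay)
As t → ∞, higher modes decay exponentially faster. The n=1 mode dominates: T ~ c₁ sin(πx) e^{-λ₁t}.
Decay rate: λ₁ = 1.28π² ≈ 12.633.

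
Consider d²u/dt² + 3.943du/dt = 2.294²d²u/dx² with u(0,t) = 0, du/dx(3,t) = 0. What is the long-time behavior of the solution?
As t → ∞, u → 0. Damping (γ=3.943) dissipates energy; oscillations decay exponentially.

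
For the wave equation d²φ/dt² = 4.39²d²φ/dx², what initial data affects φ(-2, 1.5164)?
Domain of dependence: [-8.656996, 4.656996]. Signals travel at speed 4.39, so data within |x - -2| ≤ 4.39·1.5164 = 6.656996 can reach the point.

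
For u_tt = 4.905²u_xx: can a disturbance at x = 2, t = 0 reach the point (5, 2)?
Yes. The domain of dependence is [-4.81, 14.81], and 2 ∈ [-4.81, 14.81].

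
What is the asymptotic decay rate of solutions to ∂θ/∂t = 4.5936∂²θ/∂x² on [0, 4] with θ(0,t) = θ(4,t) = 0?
Eigenvalues: λₙ = 4.5936n²π²/4².
First three modes:
  n=1: λ₁ = 4.5936π²/4² ≈ 2.834
  n=2: λ₂ = 18.3744π²/4² ≈ 11.334 (4× faster decay)
  n=3: λ₃ = 41.3424π²/4² ≈ 25.502 (9× faster decay)
As t → ∞, higher modes decay exponentially faster. The n=1 mode dominates: θ ~ c₁ sin(πx/4) e^{-λ₁t}.
Decay rate: λ₁ = 4.5936π²/4² ≈ 2.834.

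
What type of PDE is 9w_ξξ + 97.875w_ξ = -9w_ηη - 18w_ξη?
Rewriting in standard form: 9w_ξξ + 18w_ξη + 9w_ηη + 97.875w_ξ = 0. With A = 9, B = 18, C = 9, the discriminant is 0. This is a parabolic PDE.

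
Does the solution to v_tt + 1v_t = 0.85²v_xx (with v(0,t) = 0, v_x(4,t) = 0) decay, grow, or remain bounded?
v → 0. Damping (γ=1) dissipates energy; oscillations decay exponentially.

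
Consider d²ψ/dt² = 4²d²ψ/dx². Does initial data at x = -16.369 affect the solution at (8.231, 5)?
No. The domain of dependence is [-11.769, 28.231], and -16.369 is outside this interval.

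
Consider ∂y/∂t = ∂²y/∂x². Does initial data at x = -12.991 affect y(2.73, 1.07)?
Yes, for any finite x. The heat equation has infinite propagation speed, so all initial data affects all points at any t > 0.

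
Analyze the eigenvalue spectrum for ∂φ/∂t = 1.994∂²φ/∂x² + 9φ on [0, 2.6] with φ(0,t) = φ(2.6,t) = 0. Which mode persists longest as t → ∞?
Eigenvalues: λₙ = 1.994n²π²/2.6² - 9.
First three modes:
  n=1: λ₁ = 1.994π²/2.6² - 9 ≈ -6.089
  n=2: λ₂ = 7.976π²/2.6² - 9 ≈ 2.645
  n=3: λ₃ = 17.946π²/2.6² - 9 ≈ 17.201
Since 1.994π²/2.6² ≈ 2.911 < 9, λ₁ < 0.
The n=1 mode grows fastest (−λₙ is largest for n=1) → dominates.
Asymptotic: φ ~ c₁ sin(πx/2.6) e^{6.089t} (exponential growth at rate −λ₁ ≈ 6.089).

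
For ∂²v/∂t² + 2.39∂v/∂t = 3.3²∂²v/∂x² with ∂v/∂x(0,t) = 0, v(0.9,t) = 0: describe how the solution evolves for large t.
v → 0. Damping (γ=2.39) dissipates energy; oscillations decay exponentially.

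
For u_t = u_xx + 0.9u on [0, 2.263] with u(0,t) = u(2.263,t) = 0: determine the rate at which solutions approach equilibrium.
Eigenvalues: λₙ = n²π²/2.263² - 0.9.
First three modes:
  n=1: λ₁ = π²/2.263² - 0.9 ≈ 1.027
  n=2: λ₂ = 4π²/2.263² - 0.9 ≈ 6.809
  n=3: λ₃ = 9π²/2.263² - 0.9 ≈ 16.445
Since π²/2.263² ≈ 1.927 > 0.9, all λₙ > 0.
The n=1 mode decays slowest → dominates as t → ∞.
Asymptotic: u ~ c₁ sin(πx/2.263) e^{-λ₁t} with decay rate λ₁ ≈ 1.027.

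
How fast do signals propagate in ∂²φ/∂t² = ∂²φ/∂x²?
Speed = 1. Information travels along characteristics x = x₀ ± 1t.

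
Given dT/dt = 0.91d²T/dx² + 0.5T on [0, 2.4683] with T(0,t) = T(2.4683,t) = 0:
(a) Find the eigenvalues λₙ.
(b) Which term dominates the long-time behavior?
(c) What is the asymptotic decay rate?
Eigenvalues: λₙ = 0.91n²π²/2.4683² - 0.5.
First three modes:
  n=1: λ₁ = 0.91π²/2.4683² - 0.5 ≈ 0.974
  n=2: λ₂ = 3.64π²/2.4683² - 0.5 ≈ 5.397
  n=3: λ₃ = 8.19π²/2.4683² - 0.5 ≈ 12.767
Since 0.91π²/2.4683² ≈ 1.474 > 0.5, all λₙ > 0.
The n=1 mode decays slowest → dominates as t → ∞.
Asymptotic: T ~ c₁ sin(πx/2.4683) e^{-λ₁t} with decay rate λ₁ ≈ 0.974.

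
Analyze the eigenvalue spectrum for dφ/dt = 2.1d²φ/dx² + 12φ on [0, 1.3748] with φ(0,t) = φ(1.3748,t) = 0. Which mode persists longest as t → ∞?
Eigenvalues: λₙ = 2.1n²π²/1.3748² - 12.
First three modes:
  n=1: λ₁ = 2.1π²/1.3748² - 12 ≈ -1.034
  n=2: λ₂ = 8.4π²/1.3748² - 12 ≈ 31.863
  n=3: λ₃ = 18.9π²/1.3748² - 12 ≈ 86.692
Since 2.1π²/1.3748² ≈ 10.966 < 12, λ₁ < 0.
The n=1 mode grows fastest (−λₙ is largest for n=1) → dominates.
Asymptotic: φ ~ c₁ sin(πx/1.3748) e^{1.034t} (exponential growth at rate −λ₁ ≈ 1.034).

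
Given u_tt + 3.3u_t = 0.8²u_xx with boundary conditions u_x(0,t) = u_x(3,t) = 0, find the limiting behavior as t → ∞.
u → constant (steady state). Damping (γ=3.3) dissipates the nonconstant modes; with Neumann BCs the spatial average obeys M''+γM'=0 and tends to a finite limit.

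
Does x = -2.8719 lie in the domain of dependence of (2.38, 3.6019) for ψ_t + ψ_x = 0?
No. Only data at x = -1.2219 affects (2.38, 3.6019). Advection has one-way propagation along characteristics.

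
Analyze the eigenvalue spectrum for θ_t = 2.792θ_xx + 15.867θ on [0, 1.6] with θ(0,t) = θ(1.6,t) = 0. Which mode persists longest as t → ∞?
Eigenvalues: λₙ = 2.792n²π²/1.6² - 15.867.
First three modes:
  n=1: λ₁ = 2.792π²/1.6² - 15.867 ≈ -5.103
  n=2: λ₂ = 11.168π²/1.6² - 15.867 ≈ 27.189
  n=3: λ₃ = 25.128π²/1.6² - 15.867 ≈ 81.009
Since 2.792π²/1.6² ≈ 10.764 < 15.867, λ₁ < 0.
The n=1 mode grows fastest (−λₙ is largest for n=1) → dominates.
Asymptotic: θ ~ c₁ sin(πx/1.6) e^{5.103t} (exponential growth at rate −λ₁ ≈ 5.103).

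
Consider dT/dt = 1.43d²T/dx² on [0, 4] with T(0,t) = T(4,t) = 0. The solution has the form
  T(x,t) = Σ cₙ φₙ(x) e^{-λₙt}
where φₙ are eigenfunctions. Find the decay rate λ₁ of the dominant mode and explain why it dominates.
Eigenvalues: λₙ = 1.43n²π²/4².
First three modes:
  n=1: λ₁ = 1.43π²/4² ≈ 0.882
  n=2: λ₂ = 5.72π²/4² ≈ 3.528 (4× faster decay)
  n=3: λ₃ = 12.87π²/4² ≈ 7.939 (9× faster decay)
As t → ∞, higher modes decay exponentially faster. The n=1 mode dominates: T ~ c₁ sin(πx/4) e^{-λ₁t}.
Decay rate: λ₁ = 1.43π²/4² ≈ 0.882.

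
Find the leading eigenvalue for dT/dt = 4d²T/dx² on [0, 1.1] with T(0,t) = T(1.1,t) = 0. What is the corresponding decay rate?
Eigenvalues: λₙ = 4n²π²/1.1².
First three modes:
  n=1: λ₁ = 4π²/1.1² ≈ 32.627
  n=2: λ₂ = 16π²/1.1² ≈ 130.507 (4× faster decay)
  n=3: λ₃ = 36π²/1.1² ≈ 293.641 (9× faster decay)
As t → ∞, higher modes decay exponentially faster. The n=1 mode dominates: T ~ c₁ sin(πx/1.1) e^{-λ₁t}.
Decay rate: λ₁ = 4π²/1.1² ≈ 32.627.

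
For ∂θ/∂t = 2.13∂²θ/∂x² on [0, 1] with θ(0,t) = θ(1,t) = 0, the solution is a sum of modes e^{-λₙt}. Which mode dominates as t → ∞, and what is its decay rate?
Eigenvalues: λₙ = 2.13n²π².
First three modes:
  n=1: λ₁ = 2.13π² ≈ 21.022
  n=2: λ₂ = 8.52π² ≈ 84.089 (4× faster decay)
  n=3: λ₃ = 19.17π² ≈ 189.2 (9× faster decay)
As t → ∞, higher modes decay exponentially faster. The n=1 mode dominates: θ ~ c₁ sin(πx) e^{-λ₁t}.
Decay rate: λ₁ = 2.13π² ≈ 21.022.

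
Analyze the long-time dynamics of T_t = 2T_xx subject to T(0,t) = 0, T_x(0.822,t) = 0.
Long-time behavior: T → 0. Heat escapes through the Dirichlet boundary.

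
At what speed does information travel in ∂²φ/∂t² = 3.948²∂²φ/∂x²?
Speed = 3.948. Information travels along characteristics x = x₀ ± 3.948t.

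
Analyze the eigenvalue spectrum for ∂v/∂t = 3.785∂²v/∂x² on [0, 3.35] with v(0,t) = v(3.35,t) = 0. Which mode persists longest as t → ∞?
Eigenvalues: λₙ = 3.785n²π²/3.35².
First three modes:
  n=1: λ₁ = 3.785π²/3.35² ≈ 3.329
  n=2: λ₂ = 15.14π²/3.35² ≈ 13.315 (4× faster decay)
  n=3: λ₃ = 34.065π²/3.35² ≈ 29.958 (9× faster decay)
As t → ∞, higher modes decay exponentially faster. The n=1 mode dominates: v ~ c₁ sin(πx/3.35) e^{-λ₁t}.
Decay rate: λ₁ = 3.785π²/3.35² ≈ 3.329.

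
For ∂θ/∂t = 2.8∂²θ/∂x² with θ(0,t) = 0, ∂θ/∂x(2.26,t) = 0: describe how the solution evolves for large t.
θ → 0. Heat escapes through the Dirichlet boundary.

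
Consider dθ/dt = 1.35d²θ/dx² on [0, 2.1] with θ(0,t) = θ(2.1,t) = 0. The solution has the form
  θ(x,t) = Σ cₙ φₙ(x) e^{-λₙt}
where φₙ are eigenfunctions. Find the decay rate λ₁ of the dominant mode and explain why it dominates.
Eigenvalues: λₙ = 1.35n²π²/2.1².
First three modes:
  n=1: λ₁ = 1.35π²/2.1² ≈ 3.021
  n=2: λ₂ = 5.4π²/2.1² ≈ 12.085 (4× faster decay)
  n=3: λ₃ = 12.15π²/2.1² ≈ 27.192 (9× faster decay)
As t → ∞, higher modes decay exponentially faster. The n=1 mode dominates: θ ~ c₁ sin(πx/2.1) e^{-λ₁t}.
Decay rate: λ₁ = 1.35π²/2.1² ≈ 3.021.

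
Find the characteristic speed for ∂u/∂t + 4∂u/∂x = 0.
Speed = 4. Information travels along x - 4t = const (rightward).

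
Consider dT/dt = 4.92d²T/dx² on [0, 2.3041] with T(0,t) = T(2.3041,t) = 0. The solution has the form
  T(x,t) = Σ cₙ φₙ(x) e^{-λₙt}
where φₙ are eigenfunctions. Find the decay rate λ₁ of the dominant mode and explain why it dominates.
Eigenvalues: λₙ = 4.92n²π²/2.3041².
First three modes:
  n=1: λ₁ = 4.92π²/2.3041² ≈ 9.147
  n=2: λ₂ = 19.68π²/2.3041² ≈ 36.587 (4× faster decay)
  n=3: λ₃ = 44.28π²/2.3041² ≈ 82.32 (9× faster decay)
As t → ∞, higher modes decay exponentially faster. The n=1 mode dominates: T ~ c₁ sin(πx/2.3041) e^{-λ₁t}.
Decay rate: λ₁ = 4.92π²/2.3041² ≈ 9.147.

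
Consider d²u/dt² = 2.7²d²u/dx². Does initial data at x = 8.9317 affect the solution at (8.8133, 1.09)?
Yes. The domain of dependence is [5.8703, 11.7563], and 8.9317 ∈ [5.8703, 11.7563].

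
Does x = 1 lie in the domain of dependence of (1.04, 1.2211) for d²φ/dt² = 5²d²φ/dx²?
Yes. The domain of dependence is [-5.0655, 7.1455], and 1 ∈ [-5.0655, 7.1455].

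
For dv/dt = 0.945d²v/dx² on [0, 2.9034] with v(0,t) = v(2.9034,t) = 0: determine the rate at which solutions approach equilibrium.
Eigenvalues: λₙ = 0.945n²π²/2.9034².
First three modes:
  n=1: λ₁ = 0.945π²/2.9034² ≈ 1.106
  n=2: λ₂ = 3.78π²/2.9034² ≈ 4.426 (4× faster decay)
  n=3: λ₃ = 8.505π²/2.9034² ≈ 9.958 (9× faster decay)
As t → ∞, higher modes decay exponentially faster. The n=1 mode dominates: v ~ c₁ sin(πx/2.9034) e^{-λ₁t}.
Decay rate: λ₁ = 0.945π²/2.9034² ≈ 1.106.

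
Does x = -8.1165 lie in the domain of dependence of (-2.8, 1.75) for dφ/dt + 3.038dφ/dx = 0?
Yes. The characteristic through (-2.8, 1.75) passes through x = -8.1165.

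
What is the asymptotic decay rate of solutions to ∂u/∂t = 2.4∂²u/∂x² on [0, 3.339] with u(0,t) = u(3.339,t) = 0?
Eigenvalues: λₙ = 2.4n²π²/3.339².
First three modes:
  n=1: λ₁ = 2.4π²/3.339² ≈ 2.125
  n=2: λ₂ = 9.6π²/3.339² ≈ 8.498 (4× faster decay)
  n=3: λ₃ = 21.6π²/3.339² ≈ 19.121 (9× faster decay)
As t → ∞, higher modes decay exponentially faster. The n=1 mode dominates: u ~ c₁ sin(πx/3.339) e^{-λ₁t}.
Decay rate: λ₁ = 2.4π²/3.339² ≈ 2.125.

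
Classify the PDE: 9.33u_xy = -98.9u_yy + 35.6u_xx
Rewriting in standard form: -35.6u_xx + 9.33u_xy + 98.9u_yy = 0. A = -35.6, B = 9.33, C = 98.9. Discriminant B² - 4AC = 14170.4089. Since 14170.4089 > 0, hyperbolic.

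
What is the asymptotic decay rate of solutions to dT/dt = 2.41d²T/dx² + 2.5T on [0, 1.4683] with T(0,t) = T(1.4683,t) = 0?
Eigenvalues: λₙ = 2.41n²π²/1.4683² - 2.5.
First three modes:
  n=1: λ₁ = 2.41π²/1.4683² - 2.5 ≈ 8.533
  n=2: λ₂ = 9.64π²/1.4683² - 2.5 ≈ 41.631
  n=3: λ₃ = 21.69π²/1.4683² - 2.5 ≈ 96.796
Since 2.41π²/1.4683² ≈ 11.033 > 2.5, all λₙ > 0.
The n=1 mode decays slowest → dominates as t → ∞.
Asymptotic: T ~ c₁ sin(πx/1.4683) e^{-λ₁t} with decay rate λ₁ ≈ 8.533.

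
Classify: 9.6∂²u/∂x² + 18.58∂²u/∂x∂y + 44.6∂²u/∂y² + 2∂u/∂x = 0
Elliptic (discriminant = -1367.4236).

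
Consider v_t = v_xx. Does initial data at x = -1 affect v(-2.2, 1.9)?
Yes, for any finite x. The heat equation has infinite propagation speed, so all initial data affects all points at any t > 0.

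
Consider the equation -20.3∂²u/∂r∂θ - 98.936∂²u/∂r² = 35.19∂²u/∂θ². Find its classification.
Rewriting in standard form: -98.936∂²u/∂r² - 20.3∂²u/∂r∂θ - 35.19∂²u/∂θ² = 0. Elliptic. (A = -98.936, B = -20.3, C = -35.19 gives B² - 4AC = -13514.14136.)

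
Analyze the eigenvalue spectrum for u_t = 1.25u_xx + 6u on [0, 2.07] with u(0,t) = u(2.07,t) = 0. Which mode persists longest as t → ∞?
Eigenvalues: λₙ = 1.25n²π²/2.07² - 6.
First three modes:
  n=1: λ₁ = 1.25π²/2.07² - 6 ≈ -3.121
  n=2: λ₂ = 5π²/2.07² - 6 ≈ 5.517
  n=3: λ₃ = 11.25π²/2.07² - 6 ≈ 19.913
Since 1.25π²/2.07² ≈ 2.879 < 6, λ₁ < 0.
The n=1 mode grows fastest (−λₙ is largest for n=1) → dominates.
Asymptotic: u ~ c₁ sin(πx/2.07) e^{3.121t} (exponential growth at rate −λ₁ ≈ 3.121).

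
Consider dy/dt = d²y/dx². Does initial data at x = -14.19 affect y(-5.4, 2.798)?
Yes, for any finite x. The heat equation has infinite propagation speed, so all initial data affects all points at any t > 0.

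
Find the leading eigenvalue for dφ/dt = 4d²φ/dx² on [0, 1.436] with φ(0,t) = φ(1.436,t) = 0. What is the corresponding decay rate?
Eigenvalues: λₙ = 4n²π²/1.436².
First three modes:
  n=1: λ₁ = 4π²/1.436² ≈ 19.145
  n=2: λ₂ = 16π²/1.436² ≈ 76.579 (4× faster decay)
  n=3: λ₃ = 36π²/1.436² ≈ 172.303 (9× faster decay)
As t → ∞, higher modes decay exponentially faster. The n=1 mode dominates: φ ~ c₁ sin(πx/1.436) e^{-λ₁t}.
Decay rate: λ₁ = 4π²/1.436² ≈ 19.145.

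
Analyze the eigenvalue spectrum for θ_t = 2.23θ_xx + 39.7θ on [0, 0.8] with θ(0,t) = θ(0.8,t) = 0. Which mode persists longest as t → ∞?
Eigenvalues: λₙ = 2.23n²π²/0.8² - 39.7.
First three modes:
  n=1: λ₁ = 2.23π²/0.8² - 39.7 ≈ -5.311
  n=2: λ₂ = 8.92π²/0.8² - 39.7 ≈ 97.858
  n=3: λ₃ = 20.07π²/0.8² - 39.7 ≈ 269.805
Since 2.23π²/0.8² ≈ 34.389 < 39.7, λ₁ < 0.
The n=1 mode grows fastest (−λₙ is largest for n=1) → dominates.
Asymptotic: θ ~ c₁ sin(πx/0.8) e^{5.311t} (exponential growth at rate −λ₁ ≈ 5.311).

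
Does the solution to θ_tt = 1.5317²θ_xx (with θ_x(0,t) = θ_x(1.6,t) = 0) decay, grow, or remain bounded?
θ oscillates about a mean that drifts linearly in t (generically unbounded; no decay). There is no damping, so the nonconstant modes persist as standing waves (energy conserved, no decay). But with Neumann conditions at both ends the constant mode has eigenvalue 0: the spatial mean M(t) of θ satisfies M'' = 0, so M(t) = M(0) + M'(0)·t. Unless the initial velocity has zero mean (∫θ_t(x,0)dx = 0), the solution grows linearly in t (unbounded, though not exponentially); if it does have zero mean, the solution stays bounded and simply oscillates.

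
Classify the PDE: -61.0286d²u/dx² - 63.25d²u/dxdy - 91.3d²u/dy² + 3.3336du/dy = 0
A = -61.0286, B = -63.25, C = -91.3. Discriminant B² - 4AC = -18287.08222. Since -18287.08222 < 0, elliptic.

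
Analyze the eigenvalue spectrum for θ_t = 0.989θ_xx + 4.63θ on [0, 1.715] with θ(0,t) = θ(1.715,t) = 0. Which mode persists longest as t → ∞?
Eigenvalues: λₙ = 0.989n²π²/1.715² - 4.63.
First three modes:
  n=1: λ₁ = 0.989π²/1.715² - 4.63 ≈ -1.311
  n=2: λ₂ = 3.956π²/1.715² - 4.63 ≈ 8.645
  n=3: λ₃ = 8.901π²/1.715² - 4.63 ≈ 25.238
Since 0.989π²/1.715² ≈ 3.319 < 4.63, λ₁ < 0.
The n=1 mode grows fastest (−λₙ is largest for n=1) → dominates.
Asymptotic: θ ~ c₁ sin(πx/1.715) e^{1.311t} (exponential growth at rate −λ₁ ≈ 1.311).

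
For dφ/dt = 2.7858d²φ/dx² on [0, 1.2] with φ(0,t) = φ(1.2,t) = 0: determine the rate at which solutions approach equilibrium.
Eigenvalues: λₙ = 2.7858n²π²/1.2².
First three modes:
  n=1: λ₁ = 2.7858π²/1.2² ≈ 19.094
  n=2: λ₂ = 11.1432π²/1.2² ≈ 76.374 (4× faster decay)
  n=3: λ₃ = 25.0722π²/1.2² ≈ 171.842 (9× faster decay)
As t → ∞, higher modes decay exponentially faster. The n=1 mode dominates: φ ~ c₁ sin(πx/1.2) e^{-λ₁t}.
Decay rate: λ₁ = 2.7858π²/1.2² ≈ 19.094.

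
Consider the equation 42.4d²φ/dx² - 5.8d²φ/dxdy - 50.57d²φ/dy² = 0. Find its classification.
Hyperbolic. (A = 42.4, B = -5.8, C = -50.57 gives B² - 4AC = 8610.312.)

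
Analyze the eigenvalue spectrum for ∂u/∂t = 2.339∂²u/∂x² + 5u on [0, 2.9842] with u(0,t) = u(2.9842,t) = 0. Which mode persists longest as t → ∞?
Eigenvalues: λₙ = 2.339n²π²/2.9842² - 5.
First three modes:
  n=1: λ₁ = 2.339π²/2.9842² - 5 ≈ -2.408
  n=2: λ₂ = 9.356π²/2.9842² - 5 ≈ 5.369
  n=3: λ₃ = 21.051π²/2.9842² - 5 ≈ 18.33
Since 2.339π²/2.9842² ≈ 2.592 < 5, λ₁ < 0.
The n=1 mode grows fastest (−λₙ is largest for n=1) → dominates.
Asymptotic: u ~ c₁ sin(πx/2.9842) e^{2.408t} (exponential growth at rate −λ₁ ≈ 2.408).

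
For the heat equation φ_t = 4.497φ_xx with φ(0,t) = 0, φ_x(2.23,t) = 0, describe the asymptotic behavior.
φ → 0. Heat escapes through the Dirichlet boundary.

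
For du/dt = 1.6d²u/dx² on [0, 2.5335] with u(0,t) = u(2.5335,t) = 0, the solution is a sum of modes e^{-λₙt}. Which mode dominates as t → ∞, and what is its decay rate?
Eigenvalues: λₙ = 1.6n²π²/2.5335².
First three modes:
  n=1: λ₁ = 1.6π²/2.5335² ≈ 2.46
  n=2: λ₂ = 6.4π²/2.5335² ≈ 9.841 (4× faster decay)
  n=3: λ₃ = 14.4π²/2.5335² ≈ 22.142 (9× faster decay)
As t → ∞, higher modes decay exponentially faster. The n=1 mode dominates: u ~ c₁ sin(πx/2.5335) e^{-λ₁t}.
Decay rate: λ₁ = 1.6π²/2.5335² ≈ 2.46.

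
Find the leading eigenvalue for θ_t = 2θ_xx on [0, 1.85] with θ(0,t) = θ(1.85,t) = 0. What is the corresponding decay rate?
Eigenvalues: λₙ = 2n²π²/1.85².
First three modes:
  n=1: λ₁ = 2π²/1.85² ≈ 5.767
  n=2: λ₂ = 8π²/1.85² ≈ 23.07 (4× faster decay)
  n=3: λ₃ = 18π²/1.85² ≈ 51.907 (9× faster decay)
As t → ∞, higher modes decay exponentially faster. The n=1 mode dominates: θ ~ c₁ sin(πx/1.85) e^{-λ₁t}.
Decay rate: λ₁ = 2π²/1.85² ≈ 5.767.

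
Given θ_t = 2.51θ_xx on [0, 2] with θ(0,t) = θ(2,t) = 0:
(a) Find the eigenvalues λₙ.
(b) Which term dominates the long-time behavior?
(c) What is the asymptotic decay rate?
Eigenvalues: λₙ = 2.51n²π²/2².
First three modes:
  n=1: λ₁ = 2.51π²/2² ≈ 6.193
  n=2: λ₂ = 10.04π²/2² ≈ 24.773 (4× faster decay)
  n=3: λ₃ = 22.59π²/2² ≈ 55.739 (9× faster decay)
As t → ∞, higher modes decay exponentially faster. The n=1 mode dominates: θ ~ c₁ sin(πx/2) e^{-λ₁t}.
Decay rate: λ₁ = 2.51π²/2² ≈ 6.193.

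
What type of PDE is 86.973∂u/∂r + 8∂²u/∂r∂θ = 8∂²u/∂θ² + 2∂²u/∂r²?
Rewriting in standard form: -2∂²u/∂r² + 8∂²u/∂r∂θ - 8∂²u/∂θ² + 86.973∂u/∂r = 0. With A = -2, B = 8, C = -8, the discriminant is 0. This is a parabolic PDE.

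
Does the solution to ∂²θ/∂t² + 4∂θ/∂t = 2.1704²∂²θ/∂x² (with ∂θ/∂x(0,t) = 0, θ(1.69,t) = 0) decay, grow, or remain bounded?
θ → 0. Damping (γ=4) dissipates energy; oscillations decay exponentially.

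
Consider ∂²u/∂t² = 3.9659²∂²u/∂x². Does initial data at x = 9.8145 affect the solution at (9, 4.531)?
Yes. The domain of dependence is [-8.9694929, 26.9694929], and 9.8145 ∈ [-8.9694929, 26.9694929].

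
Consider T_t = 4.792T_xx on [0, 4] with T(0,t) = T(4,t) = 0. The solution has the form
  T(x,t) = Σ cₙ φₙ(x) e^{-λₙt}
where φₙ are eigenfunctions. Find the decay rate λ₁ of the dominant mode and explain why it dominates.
Eigenvalues: λₙ = 4.792n²π²/4².
First three modes:
  n=1: λ₁ = 4.792π²/4² ≈ 2.956
  n=2: λ₂ = 19.168π²/4² ≈ 11.824 (4× faster decay)
  n=3: λ₃ = 43.128π²/4² ≈ 26.604 (9× faster decay)
As t → ∞, higher modes decay exponentially faster. The n=1 mode dominates: T ~ c₁ sin(πx/4) e^{-λ₁t}.
Decay rate: λ₁ = 4.792π²/4² ≈ 2.956.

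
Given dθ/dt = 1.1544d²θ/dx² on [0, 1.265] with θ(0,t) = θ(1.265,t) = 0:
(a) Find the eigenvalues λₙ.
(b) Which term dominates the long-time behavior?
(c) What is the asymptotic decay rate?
Eigenvalues: λₙ = 1.1544n²π²/1.265².
First three modes:
  n=1: λ₁ = 1.1544π²/1.265² ≈ 7.12
  n=2: λ₂ = 4.6176π²/1.265² ≈ 28.48 (4× faster decay)
  n=3: λ₃ = 10.3896π²/1.265² ≈ 64.079 (9× faster decay)
As t → ∞, higher modes decay exponentially faster. The n=1 mode dominates: θ ~ c₁ sin(πx/1.265) e^{-λ₁t}.
Decay rate: λ₁ = 1.1544π²/1.265² ≈ 7.12.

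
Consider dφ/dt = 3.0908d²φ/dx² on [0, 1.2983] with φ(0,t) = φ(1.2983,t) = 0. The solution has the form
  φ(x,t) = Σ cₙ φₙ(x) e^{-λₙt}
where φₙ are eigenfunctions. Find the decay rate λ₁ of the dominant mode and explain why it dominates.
Eigenvalues: λₙ = 3.0908n²π²/1.2983².
First three modes:
  n=1: λ₁ = 3.0908π²/1.2983² ≈ 18.098
  n=2: λ₂ = 12.3632π²/1.2983² ≈ 72.39 (4× faster decay)
  n=3: λ₃ = 27.8172π²/1.2983² ≈ 162.878 (9× faster decay)
As t → ∞, higher modes decay exponentially faster. The n=1 mode dominates: φ ~ c₁ sin(πx/1.2983) e^{-λ₁t}.
Decay rate: λ₁ = 3.0908π²/1.2983² ≈ 18.098.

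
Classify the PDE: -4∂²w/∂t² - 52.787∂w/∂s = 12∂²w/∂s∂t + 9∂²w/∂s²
Rewriting in standard form: -9∂²w/∂s² - 12∂²w/∂s∂t - 4∂²w/∂t² - 52.787∂w/∂s = 0. A = -9, B = -12, C = -4. Discriminant B² - 4AC = 0. Since 0 = 0, parabolic.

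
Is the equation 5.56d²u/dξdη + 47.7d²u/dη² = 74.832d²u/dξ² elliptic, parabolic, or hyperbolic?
Rewriting in standard form: -74.832d²u/dξ² + 5.56d²u/dξdη + 47.7d²u/dη² = 0. Computing B² - 4AC with A = -74.832, B = 5.56, C = 47.7: discriminant = 14308.8592 (positive). Answer: hyperbolic.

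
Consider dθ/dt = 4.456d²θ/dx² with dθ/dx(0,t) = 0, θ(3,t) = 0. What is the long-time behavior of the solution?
As t → ∞, θ → 0. Heat escapes through the Dirichlet boundary.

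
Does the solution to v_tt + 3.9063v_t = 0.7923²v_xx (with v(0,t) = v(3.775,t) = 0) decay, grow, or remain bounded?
v → 0. Damping (γ=3.9063) dissipates energy; oscillations decay exponentially.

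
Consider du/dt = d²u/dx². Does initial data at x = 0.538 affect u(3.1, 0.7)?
Yes, for any finite x. The heat equation has infinite propagation speed, so all initial data affects all points at any t > 0.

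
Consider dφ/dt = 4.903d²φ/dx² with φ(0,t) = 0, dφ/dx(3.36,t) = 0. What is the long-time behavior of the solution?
As t → ∞, φ → 0. Heat escapes through the Dirichlet boundary.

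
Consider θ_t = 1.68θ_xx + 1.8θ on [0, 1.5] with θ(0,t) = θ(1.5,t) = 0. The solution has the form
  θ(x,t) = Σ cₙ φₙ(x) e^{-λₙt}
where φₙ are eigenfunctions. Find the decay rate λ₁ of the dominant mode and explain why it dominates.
Eigenvalues: λₙ = 1.68n²π²/1.5² - 1.8.
First three modes:
  n=1: λ₁ = 1.68π²/1.5² - 1.8 ≈ 5.569
  n=2: λ₂ = 6.72π²/1.5² - 1.8 ≈ 27.677
  n=3: λ₃ = 15.12π²/1.5² - 1.8 ≈ 64.524
Since 1.68π²/1.5² ≈ 7.369 > 1.8, all λₙ > 0.
The n=1 mode decays slowest → dominates as t → ∞.
Asymptotic: θ ~ c₁ sin(πx/1.5) e^{-λ₁t} with decay rate λ₁ ≈ 5.569.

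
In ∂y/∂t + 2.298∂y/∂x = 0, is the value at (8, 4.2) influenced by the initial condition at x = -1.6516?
Yes. The characteristic through (8, 4.2) passes through x = -1.6516.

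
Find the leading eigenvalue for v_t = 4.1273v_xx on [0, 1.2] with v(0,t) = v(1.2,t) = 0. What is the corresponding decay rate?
Eigenvalues: λₙ = 4.1273n²π²/1.2².
First three modes:
  n=1: λ₁ = 4.1273π²/1.2² ≈ 28.288
  n=2: λ₂ = 16.5092π²/1.2² ≈ 113.152 (4× faster decay)
  n=3: λ₃ = 37.1457π²/1.2² ≈ 254.593 (9× faster decay)
As t → ∞, higher modes decay exponentially faster. The n=1 mode dominates: v ~ c₁ sin(πx/1.2) e^{-λ₁t}.
Decay rate: λ₁ = 4.1273π²/1.2² ≈ 28.288.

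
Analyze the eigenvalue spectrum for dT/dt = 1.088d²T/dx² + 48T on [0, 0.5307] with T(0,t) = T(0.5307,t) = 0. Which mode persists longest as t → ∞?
Eigenvalues: λₙ = 1.088n²π²/0.5307² - 48.
First three modes:
  n=1: λ₁ = 1.088π²/0.5307² - 48 ≈ -9.873
  n=2: λ₂ = 4.352π²/0.5307² - 48 ≈ 104.507
  n=3: λ₃ = 9.792π²/0.5307² - 48 ≈ 295.141
Since 1.088π²/0.5307² ≈ 38.127 < 48, λ₁ < 0.
The n=1 mode grows fastest (−λₙ is largest for n=1) → dominates.
Asymptotic: T ~ c₁ sin(πx/0.5307) e^{9.873t} (exponential growth at rate −λ₁ ≈ 9.873).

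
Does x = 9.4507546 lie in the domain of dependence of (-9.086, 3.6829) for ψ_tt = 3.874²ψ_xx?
No. The domain of dependence is [-23.3535546, 5.1815546], and 9.4507546 is outside this interval.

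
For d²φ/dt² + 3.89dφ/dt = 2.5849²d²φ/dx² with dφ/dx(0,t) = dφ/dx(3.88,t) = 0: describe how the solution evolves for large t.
φ → constant (steady state). Damping (γ=3.89) dissipates the nonconstant modes; with Neumann BCs the spatial average obeys M''+γM'=0 and tends to a finite limit.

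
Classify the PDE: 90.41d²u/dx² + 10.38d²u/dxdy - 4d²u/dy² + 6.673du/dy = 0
A = 90.41, B = 10.38, C = -4. Discriminant B² - 4AC = 1554.3044. Since 1554.3044 > 0, hyperbolic.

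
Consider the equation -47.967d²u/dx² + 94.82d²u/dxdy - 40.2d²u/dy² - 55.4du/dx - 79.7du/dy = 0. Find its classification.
Hyperbolic. (A = -47.967, B = 94.82, C = -40.2 gives B² - 4AC = 1277.7388.)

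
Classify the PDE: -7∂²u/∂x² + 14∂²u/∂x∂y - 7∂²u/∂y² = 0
A = -7, B = 14, C = -7. Discriminant B² - 4AC = 0. Since 0 = 0, parabolic.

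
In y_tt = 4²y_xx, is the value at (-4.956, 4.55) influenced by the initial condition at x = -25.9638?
No. The domain of dependence is [-23.156, 13.244], and -25.9638 is outside this interval.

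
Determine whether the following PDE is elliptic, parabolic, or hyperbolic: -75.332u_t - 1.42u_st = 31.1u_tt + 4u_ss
Rewriting in standard form: -4u_ss - 1.42u_st - 31.1u_tt - 75.332u_t = 0. Coefficients: A = -4, B = -1.42, C = -31.1. B² - 4AC = -495.5836, which is negative, so the equation is elliptic.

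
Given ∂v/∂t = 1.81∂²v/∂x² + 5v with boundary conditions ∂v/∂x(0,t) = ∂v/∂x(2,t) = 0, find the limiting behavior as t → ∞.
v grows unboundedly. With Neumann BCs the constant mode has diffusion eigenvalue 0, so any r > 0 makes it grow like e^(5t); solution grows exponentially.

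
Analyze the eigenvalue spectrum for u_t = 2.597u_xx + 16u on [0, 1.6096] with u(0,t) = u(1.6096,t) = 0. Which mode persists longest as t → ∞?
Eigenvalues: λₙ = 2.597n²π²/1.6096² - 16.
First three modes:
  n=1: λ₁ = 2.597π²/1.6096² - 16 ≈ -6.107
  n=2: λ₂ = 10.388π²/1.6096² - 16 ≈ 23.573
  n=3: λ₃ = 23.373π²/1.6096² - 16 ≈ 73.039
Since 2.597π²/1.6096² ≈ 9.893 < 16, λ₁ < 0.
The n=1 mode grows fastest (−λₙ is largest for n=1) → dominates.
Asymptotic: u ~ c₁ sin(πx/1.6096) e^{6.107t} (exponential growth at rate −λ₁ ≈ 6.107).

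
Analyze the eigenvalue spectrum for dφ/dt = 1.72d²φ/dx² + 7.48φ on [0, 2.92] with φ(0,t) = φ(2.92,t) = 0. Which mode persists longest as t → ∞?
Eigenvalues: λₙ = 1.72n²π²/2.92² - 7.48.
First three modes:
  n=1: λ₁ = 1.72π²/2.92² - 7.48 ≈ -5.489
  n=2: λ₂ = 6.88π²/2.92² - 7.48 ≈ 0.484
  n=3: λ₃ = 15.48π²/2.92² - 7.48 ≈ 10.439
Since 1.72π²/2.92² ≈ 1.991 < 7.48, λ₁ < 0.
The n=1 mode grows fastest (−λₙ is largest for n=1) → dominates.
Asymptotic: φ ~ c₁ sin(πx/2.92) e^{5.489t} (exponential growth at rate −λ₁ ≈ 5.489).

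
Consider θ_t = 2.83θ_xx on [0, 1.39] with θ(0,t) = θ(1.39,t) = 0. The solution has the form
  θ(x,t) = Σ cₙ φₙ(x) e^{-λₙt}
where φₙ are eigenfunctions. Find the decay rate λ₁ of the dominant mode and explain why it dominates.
Eigenvalues: λₙ = 2.83n²π²/1.39².
First three modes:
  n=1: λ₁ = 2.83π²/1.39² ≈ 14.456
  n=2: λ₂ = 11.32π²/1.39² ≈ 57.825 (4× faster decay)
  n=3: λ₃ = 25.47π²/1.39² ≈ 130.107 (9× faster decay)
As t → ∞, higher modes decay exponentially faster. The n=1 mode dominates: θ ~ c₁ sin(πx/1.39) e^{-λ₁t}.
Decay rate: λ₁ = 2.83π²/1.39² ≈ 14.456.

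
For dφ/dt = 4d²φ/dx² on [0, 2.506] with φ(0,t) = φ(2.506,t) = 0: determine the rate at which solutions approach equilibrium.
Eigenvalues: λₙ = 4n²π²/2.506².
First three modes:
  n=1: λ₁ = 4π²/2.506² ≈ 6.286
  n=2: λ₂ = 16π²/2.506² ≈ 25.145 (4× faster decay)
  n=3: λ₃ = 36π²/2.506² ≈ 56.577 (9× faster decay)
As t → ∞, higher modes decay exponentially faster. The n=1 mode dominates: φ ~ c₁ sin(πx/2.506) e^{-λ₁t}.
Decay rate: λ₁ = 4π²/2.506² ≈ 6.286.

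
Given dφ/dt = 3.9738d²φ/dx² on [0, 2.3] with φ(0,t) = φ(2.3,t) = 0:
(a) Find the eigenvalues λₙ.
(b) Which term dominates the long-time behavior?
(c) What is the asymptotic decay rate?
Eigenvalues: λₙ = 3.9738n²π²/2.3².
First three modes:
  n=1: λ₁ = 3.9738π²/2.3² ≈ 7.414
  n=2: λ₂ = 15.8952π²/2.3² ≈ 29.656 (4× faster decay)
  n=3: λ₃ = 35.7642π²/2.3² ≈ 66.726 (9× faster decay)
As t → ∞, higher modes decay exponentially faster. The n=1 mode dominates: φ ~ c₁ sin(πx/2.3) e^{-λ₁t}.
Decay rate: λ₁ = 3.9738π²/2.3² ≈ 7.414.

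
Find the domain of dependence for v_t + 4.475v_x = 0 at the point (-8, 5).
A single point: x = -30.375. The characteristic through (-8, 5) is x - 4.475t = const, so x = -8 - 4.475·5 = -30.375.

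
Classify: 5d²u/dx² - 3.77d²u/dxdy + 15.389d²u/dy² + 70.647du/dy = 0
Elliptic (discriminant = -293.5671).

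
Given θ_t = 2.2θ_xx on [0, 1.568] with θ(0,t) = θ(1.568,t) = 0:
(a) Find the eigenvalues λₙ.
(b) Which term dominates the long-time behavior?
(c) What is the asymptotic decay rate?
Eigenvalues: λₙ = 2.2n²π²/1.568².
First three modes:
  n=1: λ₁ = 2.2π²/1.568² ≈ 8.831
  n=2: λ₂ = 8.8π²/1.568² ≈ 35.326 (4× faster decay)
  n=3: λ₃ = 19.8π²/1.568² ≈ 79.483 (9× faster decay)
As t → ∞, higher modes decay exponentially faster. The n=1 mode dominates: θ ~ c₁ sin(πx/1.568) e^{-λ₁t}.
Decay rate: λ₁ = 2.2π²/1.568² ≈ 8.831.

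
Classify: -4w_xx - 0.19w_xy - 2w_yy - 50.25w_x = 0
Elliptic (discriminant = -31.9639).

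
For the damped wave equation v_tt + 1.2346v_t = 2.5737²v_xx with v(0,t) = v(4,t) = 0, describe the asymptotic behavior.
v → 0. Damping (γ=1.2346) dissipates energy; oscillations decay exponentially.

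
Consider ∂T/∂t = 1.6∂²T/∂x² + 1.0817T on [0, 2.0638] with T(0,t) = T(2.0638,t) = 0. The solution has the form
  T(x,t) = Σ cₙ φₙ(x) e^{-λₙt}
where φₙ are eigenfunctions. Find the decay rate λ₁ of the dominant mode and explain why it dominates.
Eigenvalues: λₙ = 1.6n²π²/2.0638² - 1.0817.
First three modes:
  n=1: λ₁ = 1.6π²/2.0638² - 1.0817 ≈ 2.626
  n=2: λ₂ = 6.4π²/2.0638² - 1.0817 ≈ 13.748
  n=3: λ₃ = 14.4π²/2.0638² - 1.0817 ≈ 32.286
Since 1.6π²/2.0638² ≈ 3.708 > 1.0817, all λₙ > 0.
The n=1 mode decays slowest → dominates as t → ∞.
Asymptotic: T ~ c₁ sin(πx/2.0638) e^{-λ₁t} with decay rate λ₁ ≈ 2.626.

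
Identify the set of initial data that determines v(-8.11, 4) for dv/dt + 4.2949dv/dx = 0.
A single point: x = -25.2896. The characteristic through (-8.11, 4) is x - 4.2949t = const, so x = -8.11 - 4.2949·4 = -25.2896.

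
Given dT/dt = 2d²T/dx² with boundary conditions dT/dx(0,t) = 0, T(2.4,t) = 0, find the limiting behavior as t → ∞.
T → 0. Heat escapes through the Dirichlet boundary.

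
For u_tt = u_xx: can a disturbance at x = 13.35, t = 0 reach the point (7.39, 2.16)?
No. The domain of dependence is [5.23, 9.55], and 13.35 is outside this interval.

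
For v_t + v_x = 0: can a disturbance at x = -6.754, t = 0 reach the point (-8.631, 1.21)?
No. Only data at x = -9.841 affects (-8.631, 1.21). Advection has one-way propagation along characteristics.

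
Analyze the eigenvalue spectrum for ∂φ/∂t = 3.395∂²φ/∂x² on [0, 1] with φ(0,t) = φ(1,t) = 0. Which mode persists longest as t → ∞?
Eigenvalues: λₙ = 3.395n²π².
First three modes:
  n=1: λ₁ = 3.395π² ≈ 33.507
  n=2: λ₂ = 13.58π² ≈ 134.029 (4× faster decay)
  n=3: λ₃ = 30.555π² ≈ 301.566 (9× faster decay)
As t → ∞, higher modes decay exponentially faster. The n=1 mode dominates: φ ~ c₁ sin(πx) e^{-λ₁t}.
Decay rate: λ₁ = 3.395π² ≈ 33.507.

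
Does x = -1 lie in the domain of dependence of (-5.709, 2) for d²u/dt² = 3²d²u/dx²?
Yes. The domain of dependence is [-11.709, 0.291], and -1 ∈ [-11.709, 0.291].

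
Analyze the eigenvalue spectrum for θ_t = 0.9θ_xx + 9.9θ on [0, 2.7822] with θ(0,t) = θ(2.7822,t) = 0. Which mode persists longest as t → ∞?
Eigenvalues: λₙ = 0.9n²π²/2.7822² - 9.9.
First three modes:
  n=1: λ₁ = 0.9π²/2.7822² - 9.9 ≈ -8.752
  n=2: λ₂ = 3.6π²/2.7822² - 9.9 ≈ -5.31
  n=3: λ₃ = 8.1π²/2.7822² - 9.9 ≈ 0.428
Since 0.9π²/2.7822² ≈ 1.148 < 9.9, λ₁ < 0.
The n=1 mode grows fastest (−λₙ is largest for n=1) → dominates.
Asymptotic: θ ~ c₁ sin(πx/2.7822) e^{8.752t} (exponential growth at rate −λ₁ ≈ 8.752).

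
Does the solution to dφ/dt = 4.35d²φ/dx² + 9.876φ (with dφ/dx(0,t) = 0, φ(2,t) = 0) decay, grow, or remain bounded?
φ grows unboundedly. Reaction dominates diffusion (r=9.876 > κπ²/(4L²)≈2.68); solution grows exponentially.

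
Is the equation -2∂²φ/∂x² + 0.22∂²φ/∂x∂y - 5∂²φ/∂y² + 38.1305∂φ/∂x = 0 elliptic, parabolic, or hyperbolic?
Computing B² - 4AC with A = -2, B = 0.22, C = -5: discriminant = -39.9516 (negative). Answer: elliptic.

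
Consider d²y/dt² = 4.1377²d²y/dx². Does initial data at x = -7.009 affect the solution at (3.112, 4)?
Yes. The domain of dependence is [-13.4388, 19.6628], and -7.009 ∈ [-13.4388, 19.6628].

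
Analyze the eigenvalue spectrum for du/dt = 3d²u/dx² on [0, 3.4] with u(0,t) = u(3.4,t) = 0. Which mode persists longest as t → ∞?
Eigenvalues: λₙ = 3n²π²/3.4².
First three modes:
  n=1: λ₁ = 3π²/3.4² ≈ 2.561
  n=2: λ₂ = 12π²/3.4² ≈ 10.245 (4× faster decay)
  n=3: λ₃ = 27π²/3.4² ≈ 23.052 (9× faster decay)
As t → ∞, higher modes decay exponentially faster. The n=1 mode dominates: u ~ c₁ sin(πx/3.4) e^{-λ₁t}.
Decay rate: λ₁ = 3π²/3.4² ≈ 2.561.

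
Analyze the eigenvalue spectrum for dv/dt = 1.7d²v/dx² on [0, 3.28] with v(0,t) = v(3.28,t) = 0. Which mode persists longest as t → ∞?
Eigenvalues: λₙ = 1.7n²π²/3.28².
First three modes:
  n=1: λ₁ = 1.7π²/3.28² ≈ 1.56
  n=2: λ₂ = 6.8π²/3.28² ≈ 6.238 (4× faster decay)
  n=3: λ₃ = 15.3π²/3.28² ≈ 14.036 (9× faster decay)
As t → ∞, higher modes decay exponentially faster. The n=1 mode dominates: v ~ c₁ sin(πx/3.28) e^{-λ₁t}.
Decay rate: λ₁ = 1.7π²/3.28² ≈ 1.56.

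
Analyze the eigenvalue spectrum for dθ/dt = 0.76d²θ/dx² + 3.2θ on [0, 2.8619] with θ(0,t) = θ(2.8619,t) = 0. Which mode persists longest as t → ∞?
Eigenvalues: λₙ = 0.76n²π²/2.8619² - 3.2.
First three modes:
  n=1: λ₁ = 0.76π²/2.8619² - 3.2 ≈ -2.284
  n=2: λ₂ = 3.04π²/2.8619² - 3.2 ≈ 0.463
  n=3: λ₃ = 6.84π²/2.8619² - 3.2 ≈ 5.042
Since 0.76π²/2.8619² ≈ 0.916 < 3.2, λ₁ < 0.
The n=1 mode grows fastest (−λₙ is largest for n=1) → dominates.
Asymptotic: θ ~ c₁ sin(πx/2.8619) e^{2.284t} (exponential growth at rate −λ₁ ≈ 2.284).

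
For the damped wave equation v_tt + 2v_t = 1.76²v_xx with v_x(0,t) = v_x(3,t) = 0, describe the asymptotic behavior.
v → constant (steady state). Damping (γ=2) dissipates the nonconstant modes; with Neumann BCs the spatial average obeys M''+γM'=0 and tends to a finite limit.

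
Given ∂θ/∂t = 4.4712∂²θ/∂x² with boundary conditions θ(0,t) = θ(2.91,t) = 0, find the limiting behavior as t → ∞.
θ → 0. Heat diffuses out through both boundaries.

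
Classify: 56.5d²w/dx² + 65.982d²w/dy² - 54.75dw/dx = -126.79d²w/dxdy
Rewriting in standard form: 56.5d²w/dx² + 126.79d²w/dxdy + 65.982d²w/dy² - 54.75dw/dx = 0. Hyperbolic (discriminant = 1163.7721).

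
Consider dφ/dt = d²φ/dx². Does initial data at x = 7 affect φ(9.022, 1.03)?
Yes, for any finite x. The heat equation has infinite propagation speed, so all initial data affects all points at any t > 0.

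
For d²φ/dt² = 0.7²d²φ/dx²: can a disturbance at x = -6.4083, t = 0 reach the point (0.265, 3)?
No. The domain of dependence is [-1.835, 2.365], and -6.4083 is outside this interval.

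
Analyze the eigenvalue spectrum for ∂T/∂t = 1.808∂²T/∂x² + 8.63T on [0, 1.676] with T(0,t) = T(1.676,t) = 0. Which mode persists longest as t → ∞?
Eigenvalues: λₙ = 1.808n²π²/1.676² - 8.63.
First three modes:
  n=1: λ₁ = 1.808π²/1.676² - 8.63 ≈ -2.277
  n=2: λ₂ = 7.232π²/1.676² - 8.63 ≈ 16.78
  n=3: λ₃ = 16.272π²/1.676² - 8.63 ≈ 48.543
Since 1.808π²/1.676² ≈ 6.353 < 8.63, λ₁ < 0.
The n=1 mode grows fastest (−λₙ is largest for n=1) → dominates.
Asymptotic: T ~ c₁ sin(πx/1.676) e^{2.277t} (exponential growth at rate −λ₁ ≈ 2.277).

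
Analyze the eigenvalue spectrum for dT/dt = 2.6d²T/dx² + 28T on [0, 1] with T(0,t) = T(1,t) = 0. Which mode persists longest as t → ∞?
Eigenvalues: λₙ = 2.6n²π²/1² - 28.
First three modes:
  n=1: λ₁ = 2.6π² - 28 ≈ -2.339
  n=2: λ₂ = 10.4π² - 28 ≈ 74.644
  n=3: λ₃ = 23.4π² - 28 ≈ 202.949
Since 2.6π² ≈ 25.661 < 28, λ₁ < 0.
The n=1 mode grows fastest (−λₙ is largest for n=1) → dominates.
Asymptotic: T ~ c₁ sin(πx/1) e^{2.339t} (exponential growth at rate −λ₁ ≈ 2.339).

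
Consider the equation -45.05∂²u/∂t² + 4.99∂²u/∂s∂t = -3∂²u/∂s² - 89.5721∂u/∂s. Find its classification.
Rewriting in standard form: 3∂²u/∂s² + 4.99∂²u/∂s∂t - 45.05∂²u/∂t² + 89.5721∂u/∂s = 0. Hyperbolic. (A = 3, B = 4.99, C = -45.05 gives B² - 4AC = 565.5001.)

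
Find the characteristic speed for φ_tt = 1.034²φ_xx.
Speed = 1.034. Information travels along characteristics x = x₀ ± 1.034t.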